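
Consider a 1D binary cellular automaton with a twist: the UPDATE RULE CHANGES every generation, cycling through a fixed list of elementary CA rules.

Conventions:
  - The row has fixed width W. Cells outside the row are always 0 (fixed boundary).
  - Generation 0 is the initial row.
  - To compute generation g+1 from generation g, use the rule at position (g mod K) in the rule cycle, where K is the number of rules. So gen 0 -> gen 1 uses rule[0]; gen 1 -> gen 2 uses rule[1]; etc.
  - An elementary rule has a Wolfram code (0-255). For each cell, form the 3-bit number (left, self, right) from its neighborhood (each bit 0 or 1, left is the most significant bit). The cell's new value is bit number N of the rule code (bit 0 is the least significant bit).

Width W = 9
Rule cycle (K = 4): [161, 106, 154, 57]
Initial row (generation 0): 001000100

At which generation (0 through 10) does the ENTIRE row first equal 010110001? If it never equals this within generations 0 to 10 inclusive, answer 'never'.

Answer: never

Derivation:
Gen 0: 001000100
Gen 1 (rule 161): 100010001
Gen 2 (rule 106): 000100010
Gen 3 (rule 154): 001010101
Gen 4 (rule 57): 100101010
Gen 5 (rule 161): 000010100
Gen 6 (rule 106): 000101000
Gen 7 (rule 154): 001000100
Gen 8 (rule 57): 100110011
Gen 9 (rule 161): 000000000
Gen 10 (rule 106): 000000000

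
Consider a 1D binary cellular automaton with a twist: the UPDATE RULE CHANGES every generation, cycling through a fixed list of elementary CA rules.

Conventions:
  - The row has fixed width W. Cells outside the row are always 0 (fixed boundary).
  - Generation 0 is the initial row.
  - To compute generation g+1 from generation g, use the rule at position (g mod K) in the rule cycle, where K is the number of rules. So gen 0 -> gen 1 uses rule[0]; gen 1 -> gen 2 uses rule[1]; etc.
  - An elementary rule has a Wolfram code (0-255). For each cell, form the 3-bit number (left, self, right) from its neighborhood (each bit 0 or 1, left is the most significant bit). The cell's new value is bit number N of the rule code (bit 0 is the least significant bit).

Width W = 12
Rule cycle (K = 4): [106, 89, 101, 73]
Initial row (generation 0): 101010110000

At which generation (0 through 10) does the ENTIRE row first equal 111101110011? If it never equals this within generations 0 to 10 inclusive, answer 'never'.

Answer: never

Derivation:
Gen 0: 101010110000
Gen 1 (rule 106): 010101110000
Gen 2 (rule 89): 000001011111
Gen 3 (rule 101): 111101100001
Gen 4 (rule 73): 100101101100
Gen 5 (rule 106): 001011111100
Gen 6 (rule 89): 100010000111
Gen 7 (rule 101): 101010110001
Gen 8 (rule 73): 000000110100
Gen 9 (rule 106): 000001111000
Gen 10 (rule 89): 111101001111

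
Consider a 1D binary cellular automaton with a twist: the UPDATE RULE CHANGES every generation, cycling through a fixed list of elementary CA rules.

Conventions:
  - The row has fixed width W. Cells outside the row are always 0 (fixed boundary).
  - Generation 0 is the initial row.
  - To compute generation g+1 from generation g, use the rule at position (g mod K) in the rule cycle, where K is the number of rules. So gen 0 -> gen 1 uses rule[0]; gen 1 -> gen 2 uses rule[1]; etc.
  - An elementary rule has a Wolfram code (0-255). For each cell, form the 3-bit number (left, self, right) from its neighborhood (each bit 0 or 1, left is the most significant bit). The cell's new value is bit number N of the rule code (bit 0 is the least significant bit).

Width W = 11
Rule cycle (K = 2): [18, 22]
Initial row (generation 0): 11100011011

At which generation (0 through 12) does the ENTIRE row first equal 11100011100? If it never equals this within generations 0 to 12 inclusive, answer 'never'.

Answer: 4

Derivation:
Gen 0: 11100011011
Gen 1 (rule 18): 00010100000
Gen 2 (rule 22): 00110110000
Gen 3 (rule 18): 01000001000
Gen 4 (rule 22): 11100011100
Gen 5 (rule 18): 00010100010
Gen 6 (rule 22): 00110110111
Gen 7 (rule 18): 01000000000
Gen 8 (rule 22): 11100000000
Gen 9 (rule 18): 00010000000
Gen 10 (rule 22): 00111000000
Gen 11 (rule 18): 01000100000
Gen 12 (rule 22): 11101110000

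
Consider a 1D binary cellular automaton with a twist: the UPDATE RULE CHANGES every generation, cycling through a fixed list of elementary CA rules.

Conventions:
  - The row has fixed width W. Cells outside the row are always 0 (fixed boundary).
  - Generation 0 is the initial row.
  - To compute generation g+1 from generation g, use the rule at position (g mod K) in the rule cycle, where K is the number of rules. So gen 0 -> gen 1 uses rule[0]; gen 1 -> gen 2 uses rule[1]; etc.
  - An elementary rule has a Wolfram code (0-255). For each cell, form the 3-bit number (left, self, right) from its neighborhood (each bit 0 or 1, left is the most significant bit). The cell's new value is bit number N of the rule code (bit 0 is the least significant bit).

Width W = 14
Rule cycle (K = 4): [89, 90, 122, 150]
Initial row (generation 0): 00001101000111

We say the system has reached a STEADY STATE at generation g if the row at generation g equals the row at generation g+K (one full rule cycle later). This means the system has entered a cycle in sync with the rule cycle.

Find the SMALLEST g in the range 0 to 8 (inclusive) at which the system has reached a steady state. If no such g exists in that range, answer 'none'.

Answer: none

Derivation:
Gen 0: 00001101000111
Gen 1 (rule 89): 11101100110101
Gen 2 (rule 90): 10101111110000
Gen 3 (rule 122): 01011000011000
Gen 4 (rule 150): 11000100100100
Gen 5 (rule 89): 11110010010011
Gen 6 (rule 90): 10011101101111
Gen 7 (rule 122): 01110111111001
Gen 8 (rule 150): 10100011110111
Gen 9 (rule 89): 00011010010101
Gen 10 (rule 90): 00111001100000
Gen 11 (rule 122): 01101111110000
Gen 12 (rule 150): 10000111101000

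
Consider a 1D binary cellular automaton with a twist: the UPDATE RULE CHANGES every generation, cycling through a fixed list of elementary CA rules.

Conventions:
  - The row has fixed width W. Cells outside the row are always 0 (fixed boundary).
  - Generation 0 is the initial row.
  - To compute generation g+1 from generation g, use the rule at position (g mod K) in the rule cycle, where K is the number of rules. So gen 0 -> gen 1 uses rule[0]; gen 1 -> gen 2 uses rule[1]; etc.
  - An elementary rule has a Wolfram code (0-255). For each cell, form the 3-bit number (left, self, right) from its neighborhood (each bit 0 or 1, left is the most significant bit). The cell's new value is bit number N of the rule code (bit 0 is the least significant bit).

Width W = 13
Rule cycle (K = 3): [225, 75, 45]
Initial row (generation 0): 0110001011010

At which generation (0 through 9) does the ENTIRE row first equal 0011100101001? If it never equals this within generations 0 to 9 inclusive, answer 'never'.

Answer: 7

Derivation:
Gen 0: 0110001011010
Gen 1 (rule 225): 0010100101100
Gen 2 (rule 75): 1100001001101
Gen 3 (rule 45): 1001101001011
Gen 4 (rule 225): 0000110000101
Gen 5 (rule 75): 1111110111000
Gen 6 (rule 45): 1000001100011
Gen 7 (rule 225): 0011100101001
Gen 8 (rule 75): 1110101000010
Gen 9 (rule 45): 1001111011010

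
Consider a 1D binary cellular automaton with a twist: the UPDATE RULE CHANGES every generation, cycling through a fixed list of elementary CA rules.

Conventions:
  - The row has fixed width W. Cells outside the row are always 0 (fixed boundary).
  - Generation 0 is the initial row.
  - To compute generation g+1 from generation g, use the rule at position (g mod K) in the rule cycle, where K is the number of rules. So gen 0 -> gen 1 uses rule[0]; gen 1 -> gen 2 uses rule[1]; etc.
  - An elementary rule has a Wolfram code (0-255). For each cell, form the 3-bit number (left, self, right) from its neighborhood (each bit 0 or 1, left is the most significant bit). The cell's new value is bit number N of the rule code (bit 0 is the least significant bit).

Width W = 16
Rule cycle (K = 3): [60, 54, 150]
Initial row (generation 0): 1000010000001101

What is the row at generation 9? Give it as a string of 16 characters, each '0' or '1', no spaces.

Answer: 1101110010101000

Derivation:
Gen 0: 1000010000001101
Gen 1 (rule 60): 1100011000001011
Gen 2 (rule 54): 0010100100011100
Gen 3 (rule 150): 0110111110101010
Gen 4 (rule 60): 0101100001111111
Gen 5 (rule 54): 1110010010000000
Gen 6 (rule 150): 0101111111000000
Gen 7 (rule 60): 0111000000100000
Gen 8 (rule 54): 1000100001110000
Gen 9 (rule 150): 1101110010101000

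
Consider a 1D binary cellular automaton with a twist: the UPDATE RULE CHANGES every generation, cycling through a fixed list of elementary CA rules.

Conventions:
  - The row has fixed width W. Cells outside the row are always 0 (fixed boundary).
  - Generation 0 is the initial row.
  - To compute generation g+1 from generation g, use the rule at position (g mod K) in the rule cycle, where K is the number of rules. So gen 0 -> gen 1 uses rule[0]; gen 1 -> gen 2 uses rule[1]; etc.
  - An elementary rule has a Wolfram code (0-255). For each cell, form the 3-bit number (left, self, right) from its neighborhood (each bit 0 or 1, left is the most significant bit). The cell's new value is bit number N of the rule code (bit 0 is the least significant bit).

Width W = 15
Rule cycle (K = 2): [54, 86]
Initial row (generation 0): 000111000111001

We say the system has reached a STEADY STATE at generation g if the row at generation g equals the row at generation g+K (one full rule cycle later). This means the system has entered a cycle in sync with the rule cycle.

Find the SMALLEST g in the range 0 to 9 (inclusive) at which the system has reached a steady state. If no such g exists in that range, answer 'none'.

Gen 0: 000111000111001
Gen 1 (rule 54): 001000101000111
Gen 2 (rule 86): 011101101101001
Gen 3 (rule 54): 100010010011111
Gen 4 (rule 86): 110111111100001
Gen 5 (rule 54): 001000000010011
Gen 6 (rule 86): 011100000111101
Gen 7 (rule 54): 100010001000011
Gen 8 (rule 86): 110111011100101
Gen 9 (rule 54): 001000100011111
Gen 10 (rule 86): 011101110100001
Gen 11 (rule 54): 100010001110011

Answer: none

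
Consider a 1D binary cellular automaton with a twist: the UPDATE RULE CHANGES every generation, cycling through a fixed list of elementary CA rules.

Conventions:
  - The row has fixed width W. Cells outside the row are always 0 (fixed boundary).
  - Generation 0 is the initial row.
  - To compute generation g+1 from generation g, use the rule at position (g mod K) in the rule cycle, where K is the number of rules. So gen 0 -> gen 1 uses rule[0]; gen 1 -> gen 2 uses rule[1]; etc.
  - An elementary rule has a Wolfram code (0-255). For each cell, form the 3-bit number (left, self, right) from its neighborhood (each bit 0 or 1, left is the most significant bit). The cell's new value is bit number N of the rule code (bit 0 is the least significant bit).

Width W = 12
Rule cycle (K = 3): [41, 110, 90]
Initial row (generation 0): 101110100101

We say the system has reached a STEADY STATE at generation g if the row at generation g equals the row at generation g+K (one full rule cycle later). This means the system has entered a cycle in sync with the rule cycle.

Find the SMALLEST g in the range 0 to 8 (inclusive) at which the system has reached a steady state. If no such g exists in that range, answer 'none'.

Gen 0: 101110100101
Gen 1 (rule 41): 011001000010
Gen 2 (rule 110): 111011000110
Gen 3 (rule 90): 101011101111
Gen 4 (rule 41): 010110011000
Gen 5 (rule 110): 111110111000
Gen 6 (rule 90): 100010101100
Gen 7 (rule 41): 001001011001
Gen 8 (rule 110): 011011111011
Gen 9 (rule 90): 111010001011
Gen 10 (rule 41): 100100100110
Gen 11 (rule 110): 101101101110

Answer: none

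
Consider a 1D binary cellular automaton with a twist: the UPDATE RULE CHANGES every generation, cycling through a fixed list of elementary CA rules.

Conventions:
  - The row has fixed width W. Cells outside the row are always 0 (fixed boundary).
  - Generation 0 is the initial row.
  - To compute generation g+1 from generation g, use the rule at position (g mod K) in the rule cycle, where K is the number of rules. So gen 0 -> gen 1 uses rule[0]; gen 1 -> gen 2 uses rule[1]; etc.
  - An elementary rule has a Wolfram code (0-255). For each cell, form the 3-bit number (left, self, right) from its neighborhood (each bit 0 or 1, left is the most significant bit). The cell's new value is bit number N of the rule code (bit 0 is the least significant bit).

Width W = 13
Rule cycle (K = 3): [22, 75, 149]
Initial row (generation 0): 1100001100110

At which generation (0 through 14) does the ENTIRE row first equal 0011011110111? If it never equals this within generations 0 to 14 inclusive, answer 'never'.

Answer: 11

Derivation:
Gen 0: 1100001100110
Gen 1 (rule 22): 0010010011001
Gen 2 (rule 75): 1100100111010
Gen 3 (rule 149): 0010110010011
Gen 4 (rule 22): 0110001111100
Gen 5 (rule 75): 1110111000101
Gen 6 (rule 149): 0100010110101
Gen 7 (rule 22): 1110110000101
Gen 8 (rule 75): 1010110111000
Gen 9 (rule 149): 1010000010111
Gen 10 (rule 22): 1011000110000
Gen 11 (rule 75): 0011011110111
Gen 12 (rule 149): 1000001100010
Gen 13 (rule 22): 1100010010111
Gen 14 (rule 75): 1101100100101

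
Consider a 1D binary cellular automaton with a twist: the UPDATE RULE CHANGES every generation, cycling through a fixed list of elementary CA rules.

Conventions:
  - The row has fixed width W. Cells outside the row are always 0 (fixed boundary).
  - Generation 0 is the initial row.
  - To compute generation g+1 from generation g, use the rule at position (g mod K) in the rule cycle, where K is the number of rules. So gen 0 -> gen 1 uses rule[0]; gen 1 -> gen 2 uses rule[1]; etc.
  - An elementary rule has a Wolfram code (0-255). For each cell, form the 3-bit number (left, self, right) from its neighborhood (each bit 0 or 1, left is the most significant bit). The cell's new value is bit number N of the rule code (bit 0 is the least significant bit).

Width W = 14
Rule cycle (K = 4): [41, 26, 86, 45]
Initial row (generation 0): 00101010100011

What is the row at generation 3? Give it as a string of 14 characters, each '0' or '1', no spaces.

Gen 0: 00101010100011
Gen 1 (rule 41): 10010101001010
Gen 2 (rule 26): 01100000110001
Gen 3 (rule 86): 10110001011011

Answer: 10110001011011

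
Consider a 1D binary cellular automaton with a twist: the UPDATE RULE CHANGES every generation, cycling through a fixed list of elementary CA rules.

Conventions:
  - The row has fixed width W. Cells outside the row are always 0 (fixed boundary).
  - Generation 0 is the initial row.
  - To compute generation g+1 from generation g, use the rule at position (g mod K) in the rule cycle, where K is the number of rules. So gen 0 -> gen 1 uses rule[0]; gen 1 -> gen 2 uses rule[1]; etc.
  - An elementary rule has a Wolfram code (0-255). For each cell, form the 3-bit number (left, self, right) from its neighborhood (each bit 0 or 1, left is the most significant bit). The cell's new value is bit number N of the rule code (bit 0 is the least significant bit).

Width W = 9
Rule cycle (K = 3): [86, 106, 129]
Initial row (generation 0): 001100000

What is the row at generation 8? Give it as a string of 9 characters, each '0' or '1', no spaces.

Gen 0: 001100000
Gen 1 (rule 86): 010110000
Gen 2 (rule 106): 101110000
Gen 3 (rule 129): 000100111
Gen 4 (rule 86): 001111001
Gen 5 (rule 106): 011001010
Gen 6 (rule 129): 000000000
Gen 7 (rule 86): 000000000
Gen 8 (rule 106): 000000000

Answer: 000000000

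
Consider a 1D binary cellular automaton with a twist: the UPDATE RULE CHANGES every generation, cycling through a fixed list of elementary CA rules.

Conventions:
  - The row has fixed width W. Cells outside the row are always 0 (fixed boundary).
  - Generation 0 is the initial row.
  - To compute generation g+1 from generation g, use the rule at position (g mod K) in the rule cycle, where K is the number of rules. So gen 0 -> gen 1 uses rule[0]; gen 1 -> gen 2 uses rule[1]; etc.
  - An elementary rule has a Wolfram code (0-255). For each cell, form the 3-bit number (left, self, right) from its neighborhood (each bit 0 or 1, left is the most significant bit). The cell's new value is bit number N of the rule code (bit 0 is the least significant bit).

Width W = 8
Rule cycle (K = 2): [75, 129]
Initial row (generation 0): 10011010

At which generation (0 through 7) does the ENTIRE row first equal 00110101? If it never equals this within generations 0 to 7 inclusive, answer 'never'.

Gen 0: 10011010
Gen 1 (rule 75): 00111000
Gen 2 (rule 129): 10010011
Gen 3 (rule 75): 00100111
Gen 4 (rule 129): 10000010
Gen 5 (rule 75): 00111100
Gen 6 (rule 129): 10011001
Gen 7 (rule 75): 00111010

Answer: never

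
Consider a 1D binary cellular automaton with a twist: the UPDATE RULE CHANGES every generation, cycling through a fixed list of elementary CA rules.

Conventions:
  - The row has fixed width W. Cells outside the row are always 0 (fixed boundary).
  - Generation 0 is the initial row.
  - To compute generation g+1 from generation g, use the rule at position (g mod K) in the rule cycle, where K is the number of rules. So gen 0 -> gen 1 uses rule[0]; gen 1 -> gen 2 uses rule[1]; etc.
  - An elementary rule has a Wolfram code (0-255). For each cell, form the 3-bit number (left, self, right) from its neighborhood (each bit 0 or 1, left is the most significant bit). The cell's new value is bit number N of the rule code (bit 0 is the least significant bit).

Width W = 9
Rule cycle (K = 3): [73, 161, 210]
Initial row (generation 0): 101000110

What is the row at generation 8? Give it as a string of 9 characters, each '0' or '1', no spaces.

Answer: 011001111

Derivation:
Gen 0: 101000110
Gen 1 (rule 73): 000010110
Gen 2 (rule 161): 111001000
Gen 3 (rule 210): 011110100
Gen 4 (rule 73): 010010001
Gen 5 (rule 161): 000000100
Gen 6 (rule 210): 000001010
Gen 7 (rule 73): 111100000
Gen 8 (rule 161): 011001111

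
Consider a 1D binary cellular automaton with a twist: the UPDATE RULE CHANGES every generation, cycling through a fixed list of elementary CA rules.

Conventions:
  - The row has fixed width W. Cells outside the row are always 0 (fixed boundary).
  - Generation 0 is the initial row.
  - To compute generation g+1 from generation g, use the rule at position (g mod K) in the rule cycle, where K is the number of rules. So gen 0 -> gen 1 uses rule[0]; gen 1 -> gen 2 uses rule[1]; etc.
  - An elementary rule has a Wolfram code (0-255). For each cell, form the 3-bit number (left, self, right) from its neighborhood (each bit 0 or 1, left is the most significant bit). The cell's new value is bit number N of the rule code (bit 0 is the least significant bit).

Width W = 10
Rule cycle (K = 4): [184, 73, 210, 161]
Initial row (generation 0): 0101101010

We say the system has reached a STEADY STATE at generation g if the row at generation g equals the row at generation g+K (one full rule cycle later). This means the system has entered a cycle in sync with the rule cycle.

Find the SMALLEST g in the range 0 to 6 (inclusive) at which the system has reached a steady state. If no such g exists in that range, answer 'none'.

Answer: none

Derivation:
Gen 0: 0101101010
Gen 1 (rule 184): 0011010101
Gen 2 (rule 73): 1011000000
Gen 3 (rule 210): 0001100000
Gen 4 (rule 161): 1100001111
Gen 5 (rule 184): 1010001110
Gen 6 (rule 73): 0000101010
Gen 7 (rule 210): 0001000001
Gen 8 (rule 161): 1100011100
Gen 9 (rule 184): 1010011010
Gen 10 (rule 73): 0000011000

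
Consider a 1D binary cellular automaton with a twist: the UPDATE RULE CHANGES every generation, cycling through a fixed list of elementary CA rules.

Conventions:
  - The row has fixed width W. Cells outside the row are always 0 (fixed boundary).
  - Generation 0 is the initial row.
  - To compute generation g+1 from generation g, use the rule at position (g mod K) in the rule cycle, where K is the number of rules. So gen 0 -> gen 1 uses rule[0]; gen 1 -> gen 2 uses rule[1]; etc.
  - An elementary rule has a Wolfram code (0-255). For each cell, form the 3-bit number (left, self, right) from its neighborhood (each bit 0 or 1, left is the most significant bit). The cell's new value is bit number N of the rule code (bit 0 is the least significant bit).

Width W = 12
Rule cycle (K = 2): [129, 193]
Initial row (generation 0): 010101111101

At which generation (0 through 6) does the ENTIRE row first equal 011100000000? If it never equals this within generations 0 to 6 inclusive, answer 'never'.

Gen 0: 010101111101
Gen 1 (rule 129): 000000111000
Gen 2 (rule 193): 111110011011
Gen 3 (rule 129): 011100000000
Gen 4 (rule 193): 001101111111
Gen 5 (rule 129): 100000111110
Gen 6 (rule 193): 001110011110

Answer: 3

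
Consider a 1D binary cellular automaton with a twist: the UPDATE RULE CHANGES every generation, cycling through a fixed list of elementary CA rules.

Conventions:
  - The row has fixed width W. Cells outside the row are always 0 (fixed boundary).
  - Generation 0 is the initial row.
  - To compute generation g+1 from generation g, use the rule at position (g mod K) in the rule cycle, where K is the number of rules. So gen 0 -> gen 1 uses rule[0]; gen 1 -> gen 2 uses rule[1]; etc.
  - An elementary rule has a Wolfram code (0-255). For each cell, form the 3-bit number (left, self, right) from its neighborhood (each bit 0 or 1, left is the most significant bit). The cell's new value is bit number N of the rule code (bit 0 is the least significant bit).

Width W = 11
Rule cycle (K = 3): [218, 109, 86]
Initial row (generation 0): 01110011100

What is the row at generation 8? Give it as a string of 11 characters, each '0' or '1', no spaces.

Answer: 11011001001

Derivation:
Gen 0: 01110011100
Gen 1 (rule 218): 11111111110
Gen 2 (rule 109): 10000000010
Gen 3 (rule 86): 11000000111
Gen 4 (rule 218): 11100001111
Gen 5 (rule 109): 10101101001
Gen 6 (rule 86): 10100101111
Gen 7 (rule 218): 00011001111
Gen 8 (rule 109): 11011001001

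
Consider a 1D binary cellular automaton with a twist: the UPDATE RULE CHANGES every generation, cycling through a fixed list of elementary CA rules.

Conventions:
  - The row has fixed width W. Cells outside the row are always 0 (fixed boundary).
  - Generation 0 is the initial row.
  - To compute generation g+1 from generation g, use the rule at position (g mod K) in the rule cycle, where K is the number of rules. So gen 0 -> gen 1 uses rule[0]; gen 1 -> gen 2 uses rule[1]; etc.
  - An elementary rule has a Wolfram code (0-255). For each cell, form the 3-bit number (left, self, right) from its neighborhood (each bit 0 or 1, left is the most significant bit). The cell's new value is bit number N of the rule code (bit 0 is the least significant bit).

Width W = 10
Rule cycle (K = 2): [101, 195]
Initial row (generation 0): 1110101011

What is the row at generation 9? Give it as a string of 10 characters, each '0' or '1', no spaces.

Gen 0: 1110101011
Gen 1 (rule 101): 0011111101
Gen 2 (rule 195): 1101111100
Gen 3 (rule 101): 0110000101
Gen 4 (rule 195): 1010111000
Gen 5 (rule 101): 1111001011
Gen 6 (rule 195): 0111010001
Gen 7 (rule 101): 0001110101
Gen 8 (rule 195): 1110110000
Gen 9 (rule 101): 0011010111

Answer: 0011010111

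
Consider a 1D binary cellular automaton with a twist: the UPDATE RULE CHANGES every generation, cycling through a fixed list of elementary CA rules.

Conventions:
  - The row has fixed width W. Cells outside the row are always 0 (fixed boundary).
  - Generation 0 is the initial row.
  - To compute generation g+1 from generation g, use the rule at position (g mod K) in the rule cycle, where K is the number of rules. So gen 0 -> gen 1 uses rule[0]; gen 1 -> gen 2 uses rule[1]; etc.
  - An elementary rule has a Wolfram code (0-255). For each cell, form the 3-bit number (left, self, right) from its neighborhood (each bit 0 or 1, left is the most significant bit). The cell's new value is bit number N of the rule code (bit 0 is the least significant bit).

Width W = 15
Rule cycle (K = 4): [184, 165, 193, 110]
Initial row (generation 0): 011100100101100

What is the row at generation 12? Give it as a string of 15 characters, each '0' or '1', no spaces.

Answer: 110101101100000

Derivation:
Gen 0: 011100100101100
Gen 1 (rule 184): 011010010011010
Gen 2 (rule 165): 000110010000110
Gen 3 (rule 193): 110010000110010
Gen 4 (rule 110): 110110001110110
Gen 5 (rule 184): 101101001101101
Gen 6 (rule 165): 110011000010011
Gen 7 (rule 193): 010001011000001
Gen 8 (rule 110): 110011111000011
Gen 9 (rule 184): 101011110100010
Gen 10 (rule 165): 111101101101010
Gen 11 (rule 193): 011100100100000
Gen 12 (rule 110): 110101101100000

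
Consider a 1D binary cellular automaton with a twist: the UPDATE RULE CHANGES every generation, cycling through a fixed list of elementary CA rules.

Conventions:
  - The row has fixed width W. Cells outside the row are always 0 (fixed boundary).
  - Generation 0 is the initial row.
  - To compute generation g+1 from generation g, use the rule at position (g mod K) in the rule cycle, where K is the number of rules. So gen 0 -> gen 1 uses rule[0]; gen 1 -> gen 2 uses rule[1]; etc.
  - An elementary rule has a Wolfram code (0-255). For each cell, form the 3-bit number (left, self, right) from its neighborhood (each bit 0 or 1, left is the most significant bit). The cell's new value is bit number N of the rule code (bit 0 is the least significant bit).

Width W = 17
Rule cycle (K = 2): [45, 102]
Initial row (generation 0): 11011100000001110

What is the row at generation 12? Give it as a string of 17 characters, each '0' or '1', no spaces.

Gen 0: 11011100000001110
Gen 1 (rule 45): 10110001111101000
Gen 2 (rule 102): 11010010000111000
Gen 3 (rule 45): 10110010110100011
Gen 4 (rule 102): 11010111011100101
Gen 5 (rule 45): 10111100110000111
Gen 6 (rule 102): 11000101010001001
Gen 7 (rule 45): 10010111110101001
Gen 8 (rule 102): 10111000011111011
Gen 9 (rule 45): 11100011010000110
Gen 10 (rule 102): 00100101110001010
Gen 11 (rule 45): 10100111000101110
Gen 12 (rule 102): 11101001001110010

Answer: 11101001001110010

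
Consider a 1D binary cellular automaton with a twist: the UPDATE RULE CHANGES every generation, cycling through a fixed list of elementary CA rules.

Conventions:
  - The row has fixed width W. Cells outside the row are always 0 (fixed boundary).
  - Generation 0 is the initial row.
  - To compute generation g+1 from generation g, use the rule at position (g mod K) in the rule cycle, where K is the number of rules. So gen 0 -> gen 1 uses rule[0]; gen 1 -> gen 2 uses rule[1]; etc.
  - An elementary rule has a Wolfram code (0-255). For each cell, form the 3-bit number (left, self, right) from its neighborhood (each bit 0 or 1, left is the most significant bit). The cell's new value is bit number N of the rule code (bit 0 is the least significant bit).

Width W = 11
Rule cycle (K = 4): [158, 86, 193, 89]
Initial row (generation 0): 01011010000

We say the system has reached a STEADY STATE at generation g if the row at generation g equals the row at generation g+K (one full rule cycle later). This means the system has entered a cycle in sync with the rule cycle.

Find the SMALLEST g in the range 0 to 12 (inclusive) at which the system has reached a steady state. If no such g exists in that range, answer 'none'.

Answer: 7

Derivation:
Gen 0: 01011010000
Gen 1 (rule 158): 11010011000
Gen 2 (rule 86): 01011101100
Gen 3 (rule 193): 00001100101
Gen 4 (rule 89): 11101110000
Gen 5 (rule 158): 11001101000
Gen 6 (rule 86): 01110101100
Gen 7 (rule 193): 00110000101
Gen 8 (rule 89): 10111110000
Gen 9 (rule 158): 10111101000
Gen 10 (rule 86): 10000101100
Gen 11 (rule 193): 00110000101
Gen 12 (rule 89): 10111110000
Gen 13 (rule 158): 10111101000
Gen 14 (rule 86): 10000101100
Gen 15 (rule 193): 00110000101
Gen 16 (rule 89): 10111110000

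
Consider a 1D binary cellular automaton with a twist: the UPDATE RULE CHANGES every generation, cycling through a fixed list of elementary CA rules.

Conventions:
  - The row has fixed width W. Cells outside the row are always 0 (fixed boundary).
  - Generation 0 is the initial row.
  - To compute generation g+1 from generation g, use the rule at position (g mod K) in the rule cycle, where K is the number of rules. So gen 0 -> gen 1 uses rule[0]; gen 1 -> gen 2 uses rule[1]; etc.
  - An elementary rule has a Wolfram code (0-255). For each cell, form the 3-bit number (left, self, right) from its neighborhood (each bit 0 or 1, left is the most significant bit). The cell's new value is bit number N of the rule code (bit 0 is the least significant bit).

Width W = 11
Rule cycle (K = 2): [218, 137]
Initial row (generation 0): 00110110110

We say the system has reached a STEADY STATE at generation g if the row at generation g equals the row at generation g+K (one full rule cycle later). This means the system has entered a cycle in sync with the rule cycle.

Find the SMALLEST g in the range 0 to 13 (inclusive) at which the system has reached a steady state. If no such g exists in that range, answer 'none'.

Gen 0: 00110110110
Gen 1 (rule 218): 01110110111
Gen 2 (rule 137): 01100100110
Gen 3 (rule 218): 11111011111
Gen 4 (rule 137): 11110011110
Gen 5 (rule 218): 11111111111
Gen 6 (rule 137): 11111111110
Gen 7 (rule 218): 11111111111
Gen 8 (rule 137): 11111111110
Gen 9 (rule 218): 11111111111
Gen 10 (rule 137): 11111111110
Gen 11 (rule 218): 11111111111
Gen 12 (rule 137): 11111111110
Gen 13 (rule 218): 11111111111
Gen 14 (rule 137): 11111111110
Gen 15 (rule 218): 11111111111

Answer: 5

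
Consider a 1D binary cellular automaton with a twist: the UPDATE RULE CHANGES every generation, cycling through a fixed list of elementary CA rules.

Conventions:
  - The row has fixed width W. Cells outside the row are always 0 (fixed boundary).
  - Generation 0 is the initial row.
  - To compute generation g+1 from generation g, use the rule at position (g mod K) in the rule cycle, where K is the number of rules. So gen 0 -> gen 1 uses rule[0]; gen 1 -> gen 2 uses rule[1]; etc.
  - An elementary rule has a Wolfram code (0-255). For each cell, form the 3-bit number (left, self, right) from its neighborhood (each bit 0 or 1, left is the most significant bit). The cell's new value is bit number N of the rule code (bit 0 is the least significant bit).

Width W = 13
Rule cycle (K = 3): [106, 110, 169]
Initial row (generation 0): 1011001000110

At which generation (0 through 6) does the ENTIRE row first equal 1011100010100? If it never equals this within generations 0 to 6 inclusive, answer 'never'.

Gen 0: 1011001000110
Gen 1 (rule 106): 0111010001110
Gen 2 (rule 110): 1101110011010
Gen 3 (rule 169): 1011100010100
Gen 4 (rule 106): 0110100101000
Gen 5 (rule 110): 1111101111000
Gen 6 (rule 169): 1111011110011

Answer: 3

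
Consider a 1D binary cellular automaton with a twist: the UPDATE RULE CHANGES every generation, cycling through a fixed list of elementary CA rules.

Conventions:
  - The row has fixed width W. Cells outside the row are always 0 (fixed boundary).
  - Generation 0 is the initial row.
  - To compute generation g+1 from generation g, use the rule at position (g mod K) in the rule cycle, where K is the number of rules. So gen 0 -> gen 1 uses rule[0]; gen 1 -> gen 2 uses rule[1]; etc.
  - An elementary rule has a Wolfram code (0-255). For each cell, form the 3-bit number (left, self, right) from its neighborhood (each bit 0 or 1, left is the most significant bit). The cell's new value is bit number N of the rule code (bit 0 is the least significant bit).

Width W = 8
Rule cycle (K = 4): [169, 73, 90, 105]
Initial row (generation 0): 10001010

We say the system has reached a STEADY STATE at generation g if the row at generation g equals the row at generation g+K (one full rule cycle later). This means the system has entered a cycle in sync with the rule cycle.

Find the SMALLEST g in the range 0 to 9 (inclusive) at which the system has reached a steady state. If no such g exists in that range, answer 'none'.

Answer: 8

Derivation:
Gen 0: 10001010
Gen 1 (rule 169): 00100100
Gen 2 (rule 73): 10000001
Gen 3 (rule 90): 01000010
Gen 4 (rule 105): 00011000
Gen 5 (rule 169): 11010011
Gen 6 (rule 73): 11000011
Gen 7 (rule 90): 11100111
Gen 8 (rule 105): 10100101
Gen 9 (rule 169): 01000010
Gen 10 (rule 73): 00011000
Gen 11 (rule 90): 00111100
Gen 12 (rule 105): 10100101
Gen 13 (rule 169): 01000010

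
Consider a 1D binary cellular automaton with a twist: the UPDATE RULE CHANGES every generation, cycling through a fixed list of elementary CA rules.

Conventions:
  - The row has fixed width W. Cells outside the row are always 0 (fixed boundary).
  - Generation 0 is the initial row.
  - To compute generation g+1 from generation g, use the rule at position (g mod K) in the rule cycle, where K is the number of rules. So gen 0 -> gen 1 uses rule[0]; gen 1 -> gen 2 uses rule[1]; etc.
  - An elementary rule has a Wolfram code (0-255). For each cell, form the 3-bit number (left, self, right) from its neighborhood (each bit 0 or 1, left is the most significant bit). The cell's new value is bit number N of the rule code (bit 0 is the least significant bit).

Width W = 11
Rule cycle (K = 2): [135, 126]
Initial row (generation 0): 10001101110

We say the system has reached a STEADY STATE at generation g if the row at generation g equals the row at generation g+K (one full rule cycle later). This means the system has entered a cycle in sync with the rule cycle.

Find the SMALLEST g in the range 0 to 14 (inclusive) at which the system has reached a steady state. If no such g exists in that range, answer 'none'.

Answer: none

Derivation:
Gen 0: 10001101110
Gen 1 (rule 135): 10110000100
Gen 2 (rule 126): 11111001110
Gen 3 (rule 135): 01110010100
Gen 4 (rule 126): 11011111110
Gen 5 (rule 135): 00001111100
Gen 6 (rule 126): 00011000110
Gen 7 (rule 135): 11100011000
Gen 8 (rule 126): 10110111100
Gen 9 (rule 135): 10000011001
Gen 10 (rule 126): 11000111111
Gen 11 (rule 135): 00011011110
Gen 12 (rule 126): 00111110011
Gen 13 (rule 135): 11011100100
Gen 14 (rule 126): 11110111110
Gen 15 (rule 135): 01100011100
Gen 16 (rule 126): 11110110110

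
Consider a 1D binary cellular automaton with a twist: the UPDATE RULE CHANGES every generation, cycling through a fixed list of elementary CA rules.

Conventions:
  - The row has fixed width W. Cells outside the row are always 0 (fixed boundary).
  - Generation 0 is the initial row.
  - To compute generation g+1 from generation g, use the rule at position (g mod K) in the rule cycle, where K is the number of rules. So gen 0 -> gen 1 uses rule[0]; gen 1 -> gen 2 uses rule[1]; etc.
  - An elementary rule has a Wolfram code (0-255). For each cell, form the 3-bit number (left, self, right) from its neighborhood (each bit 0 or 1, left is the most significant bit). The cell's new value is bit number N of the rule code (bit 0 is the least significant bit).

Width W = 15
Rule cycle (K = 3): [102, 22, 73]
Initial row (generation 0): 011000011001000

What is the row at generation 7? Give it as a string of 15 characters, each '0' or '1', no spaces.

Gen 0: 011000011001000
Gen 1 (rule 102): 101000101011000
Gen 2 (rule 22): 101101101000100
Gen 3 (rule 73): 001101100010001
Gen 4 (rule 102): 010110100110011
Gen 5 (rule 22): 110000111001100
Gen 6 (rule 73): 110110101001101
Gen 7 (rule 102): 011011111010111

Answer: 011011111010111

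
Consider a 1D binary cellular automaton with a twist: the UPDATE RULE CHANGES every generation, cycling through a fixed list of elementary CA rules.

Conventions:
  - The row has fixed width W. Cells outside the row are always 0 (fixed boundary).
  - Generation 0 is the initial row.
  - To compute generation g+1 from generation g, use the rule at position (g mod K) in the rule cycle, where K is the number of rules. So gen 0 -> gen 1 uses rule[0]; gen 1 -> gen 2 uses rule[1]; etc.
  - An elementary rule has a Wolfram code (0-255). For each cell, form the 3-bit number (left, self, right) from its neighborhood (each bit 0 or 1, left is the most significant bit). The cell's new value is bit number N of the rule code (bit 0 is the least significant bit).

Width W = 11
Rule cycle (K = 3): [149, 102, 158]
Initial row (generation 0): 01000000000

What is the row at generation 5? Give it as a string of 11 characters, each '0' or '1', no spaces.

Answer: 01000001000

Derivation:
Gen 0: 01000000000
Gen 1 (rule 149): 01111111111
Gen 2 (rule 102): 10000000001
Gen 3 (rule 158): 11000000011
Gen 4 (rule 149): 00111111000
Gen 5 (rule 102): 01000001000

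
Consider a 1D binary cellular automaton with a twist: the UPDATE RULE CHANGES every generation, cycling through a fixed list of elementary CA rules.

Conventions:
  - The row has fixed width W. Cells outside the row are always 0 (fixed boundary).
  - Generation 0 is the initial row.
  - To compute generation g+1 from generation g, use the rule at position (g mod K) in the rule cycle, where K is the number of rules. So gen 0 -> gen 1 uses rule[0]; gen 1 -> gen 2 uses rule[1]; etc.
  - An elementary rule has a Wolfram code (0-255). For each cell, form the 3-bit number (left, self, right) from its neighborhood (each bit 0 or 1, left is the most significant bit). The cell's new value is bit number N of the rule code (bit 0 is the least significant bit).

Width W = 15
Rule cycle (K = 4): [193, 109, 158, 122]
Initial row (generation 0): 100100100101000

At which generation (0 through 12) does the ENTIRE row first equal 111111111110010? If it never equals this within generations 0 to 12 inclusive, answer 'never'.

Gen 0: 100100100101000
Gen 1 (rule 193): 000000000000011
Gen 2 (rule 109): 111111111111011
Gen 3 (rule 158): 111111111110010
Gen 4 (rule 122): 100000000011101
Gen 5 (rule 193): 001111111001100
Gen 6 (rule 109): 101000001001101
Gen 7 (rule 158): 101100011111001
Gen 8 (rule 122): 011110110001110
Gen 9 (rule 193): 001110010100110
Gen 10 (rule 109): 101010011100110
Gen 11 (rule 158): 101011111011101
Gen 12 (rule 122): 010110001110110

Answer: 3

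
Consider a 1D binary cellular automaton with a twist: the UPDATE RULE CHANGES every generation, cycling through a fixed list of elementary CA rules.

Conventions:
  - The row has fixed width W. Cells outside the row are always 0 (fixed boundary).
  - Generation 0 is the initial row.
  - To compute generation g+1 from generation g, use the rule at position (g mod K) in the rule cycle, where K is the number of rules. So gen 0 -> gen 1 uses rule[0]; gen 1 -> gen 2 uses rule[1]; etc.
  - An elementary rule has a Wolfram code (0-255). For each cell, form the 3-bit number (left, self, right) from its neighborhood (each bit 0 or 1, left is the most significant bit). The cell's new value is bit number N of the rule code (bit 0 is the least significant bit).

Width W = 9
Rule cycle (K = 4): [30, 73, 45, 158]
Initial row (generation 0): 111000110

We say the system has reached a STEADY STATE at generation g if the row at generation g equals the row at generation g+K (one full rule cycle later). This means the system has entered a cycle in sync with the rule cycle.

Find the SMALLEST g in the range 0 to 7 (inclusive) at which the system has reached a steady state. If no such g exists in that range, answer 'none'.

Answer: none

Derivation:
Gen 0: 111000110
Gen 1 (rule 30): 100101101
Gen 2 (rule 73): 000001100
Gen 3 (rule 45): 111101001
Gen 4 (rule 158): 111001111
Gen 5 (rule 30): 100111000
Gen 6 (rule 73): 000101011
Gen 7 (rule 45): 110111110
Gen 8 (rule 158): 100111101
Gen 9 (rule 30): 111100001
Gen 10 (rule 73): 100101100
Gen 11 (rule 45): 100111001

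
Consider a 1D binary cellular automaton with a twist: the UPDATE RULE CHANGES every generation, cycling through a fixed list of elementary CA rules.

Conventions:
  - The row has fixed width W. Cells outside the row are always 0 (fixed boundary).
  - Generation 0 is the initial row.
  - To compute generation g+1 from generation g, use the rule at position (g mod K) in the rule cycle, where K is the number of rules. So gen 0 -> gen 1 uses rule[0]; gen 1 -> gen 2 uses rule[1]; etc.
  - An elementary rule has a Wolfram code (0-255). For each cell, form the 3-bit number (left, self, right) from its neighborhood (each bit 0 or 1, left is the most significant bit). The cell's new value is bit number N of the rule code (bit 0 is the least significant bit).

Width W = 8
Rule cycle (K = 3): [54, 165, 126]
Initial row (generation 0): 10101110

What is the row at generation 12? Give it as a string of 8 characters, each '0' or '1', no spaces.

Gen 0: 10101110
Gen 1 (rule 54): 11110001
Gen 2 (rule 165): 01100101
Gen 3 (rule 126): 11111111
Gen 4 (rule 54): 00000000
Gen 5 (rule 165): 11111111
Gen 6 (rule 126): 10000001
Gen 7 (rule 54): 11000011
Gen 8 (rule 165): 00011000
Gen 9 (rule 126): 00111100
Gen 10 (rule 54): 01000010
Gen 11 (rule 165): 01011010
Gen 12 (rule 126): 11111111

Answer: 11111111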